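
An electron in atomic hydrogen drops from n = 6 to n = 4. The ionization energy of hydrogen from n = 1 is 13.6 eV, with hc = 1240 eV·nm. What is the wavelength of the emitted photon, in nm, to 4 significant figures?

ΔE = 13.60 × (1/4² − 1/6²) = 13.60 × 0.03472 = 0.4722 eV.
λ = hc/ΔE = 1240 / 0.4722 = 2626 nm.

2626 nm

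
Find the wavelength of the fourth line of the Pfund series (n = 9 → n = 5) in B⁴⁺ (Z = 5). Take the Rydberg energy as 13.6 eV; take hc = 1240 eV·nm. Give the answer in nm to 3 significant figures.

The Pfund series terminates on n_f = 5; the fourth line has n_i = 5+4 = 9.
ΔE = 340.0 × (1/5² − 1/9²) = 9.402 eV.
λ = 1240 / 9.402 = 132 nm.

132 nm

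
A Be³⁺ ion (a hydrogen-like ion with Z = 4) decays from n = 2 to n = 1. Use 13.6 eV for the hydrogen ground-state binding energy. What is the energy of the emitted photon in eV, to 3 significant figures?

163 eV

The Bohr energies scale as Z², so for Z = 4: E_n = −217.6/n² eV.
E_2 = −217.6/4 = −54.40 eV and E_1 = −217.6/1 = −217.6 eV.
The photon energy is |E_2 − E_1| = 163 eV.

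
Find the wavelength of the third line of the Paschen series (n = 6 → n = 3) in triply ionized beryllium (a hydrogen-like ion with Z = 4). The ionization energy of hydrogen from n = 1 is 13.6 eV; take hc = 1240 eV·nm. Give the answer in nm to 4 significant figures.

68.38 nm

The Paschen series terminates on n_f = 3; the third line has n_i = 3+3 = 6.
ΔE = 217.6 × (1/3² − 1/6²) = 18.13 eV.
λ = 1240 / 18.13 = 68.38 nm.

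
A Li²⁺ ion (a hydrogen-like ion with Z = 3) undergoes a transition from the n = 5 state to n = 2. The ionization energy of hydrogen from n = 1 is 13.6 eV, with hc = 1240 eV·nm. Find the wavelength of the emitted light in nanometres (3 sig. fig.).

For Z = 3 the level energies scale as Z², so the effective Rydberg energy is 13.6 × 9 = 122.4 eV.
ΔE = 122.4 × (1/2² − 1/5²) = 122.4 × 0.2100 = 25.70 eV.
λ = hc/ΔE = 1240 / 25.70 = 48.2 nm.

48.2 nm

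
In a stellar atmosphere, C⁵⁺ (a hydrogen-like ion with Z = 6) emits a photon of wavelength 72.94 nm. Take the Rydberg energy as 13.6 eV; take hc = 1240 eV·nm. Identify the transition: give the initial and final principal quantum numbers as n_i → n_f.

The photon energy is ΔE = hc/λ = 1240 / 72.94 = 17.00 eV.
With Z = 6, ΔE = 489.6 × (1/n_f² − 1/n_i²), so 1/n_f² − 1/n_i² = 0.03472.
Trying n_f = 4 gives 1/n_i² = 0.02778, i.e. n_i ≈ 6; this pair matches.

n_i = 6, n_f = 4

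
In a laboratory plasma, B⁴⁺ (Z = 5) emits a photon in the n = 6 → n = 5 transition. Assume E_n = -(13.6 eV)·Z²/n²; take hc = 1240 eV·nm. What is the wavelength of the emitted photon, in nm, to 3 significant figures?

For Z = 5 the level energies scale as Z², so the effective Rydberg energy is 13.6 × 25 = 340.0 eV.
ΔE = 340.0 × (1/5² − 1/6²) = 340.0 × 0.01222 = 4.156 eV.
λ = hc/ΔE = 1240 / 4.156 = 298 nm.

298 nm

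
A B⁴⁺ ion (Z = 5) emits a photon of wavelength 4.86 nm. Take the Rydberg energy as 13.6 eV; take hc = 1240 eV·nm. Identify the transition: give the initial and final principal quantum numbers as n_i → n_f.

n_i = 2, n_f = 1

The photon energy is ΔE = hc/λ = 1240 / 4.86 = 255.1 eV.
With Z = 5, ΔE = 340.0 × (1/n_f² − 1/n_i²), so 1/n_f² − 1/n_i² = 0.7504.
Trying n_f = 1 gives 1/n_i² = 0.2496, i.e. n_i ≈ 2; this pair matches.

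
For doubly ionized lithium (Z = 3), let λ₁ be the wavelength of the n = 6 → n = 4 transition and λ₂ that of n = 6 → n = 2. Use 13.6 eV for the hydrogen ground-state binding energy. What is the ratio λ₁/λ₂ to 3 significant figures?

6.40

λ ∝ 1/ΔE ∝ 1/(1/n_f² − 1/n_i²), and the Z² and hc factors cancel in the ratio.
λ₁/λ₂ = (1/2² − 1/6²)/(1/4² − 1/6²) = 0.2222/0.03472 = 6.40.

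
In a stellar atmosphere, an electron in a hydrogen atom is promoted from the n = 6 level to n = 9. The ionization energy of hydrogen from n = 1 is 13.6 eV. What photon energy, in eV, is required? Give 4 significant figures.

0.2099 eV

E_9 = −13.60/81 = −0.1679 eV and E_6 = −13.60/36 = −0.3778 eV.
The photon energy is |E_9 − E_6| = 0.2099 eV.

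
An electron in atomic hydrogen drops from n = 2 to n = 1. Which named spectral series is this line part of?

The series is set by the lower level: n_f = 1 is the Lyman series.

Lyman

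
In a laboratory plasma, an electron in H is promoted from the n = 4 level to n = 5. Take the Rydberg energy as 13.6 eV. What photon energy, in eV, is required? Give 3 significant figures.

0.306 eV

E_5 = −13.60/25 = −0.5440 eV and E_4 = −13.60/16 = −0.8500 eV.
The photon energy is |E_5 − E_4| = 0.306 eV.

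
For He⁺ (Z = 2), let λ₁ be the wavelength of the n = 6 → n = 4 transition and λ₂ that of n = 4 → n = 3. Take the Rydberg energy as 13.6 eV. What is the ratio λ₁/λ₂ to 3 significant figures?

λ ∝ 1/ΔE ∝ 1/(1/n_f² − 1/n_i²), and the Z² and hc factors cancel in the ratio.
λ₁/λ₂ = (1/3² − 1/4²)/(1/4² − 1/6²) = 0.04861/0.03472 = 1.40.

1.40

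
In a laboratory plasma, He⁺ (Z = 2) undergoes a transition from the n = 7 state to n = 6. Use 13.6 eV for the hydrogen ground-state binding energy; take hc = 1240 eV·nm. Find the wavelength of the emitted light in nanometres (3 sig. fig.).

For Z = 2 the level energies scale as Z², so the effective Rydberg energy is 13.6 × 4 = 54.40 eV.
ΔE = 54.40 × (1/6² − 1/7²) = 54.40 × 0.007370 = 0.4009 eV.
λ = hc/ΔE = 1240 / 0.4009 = 3090 nm.

3090 nm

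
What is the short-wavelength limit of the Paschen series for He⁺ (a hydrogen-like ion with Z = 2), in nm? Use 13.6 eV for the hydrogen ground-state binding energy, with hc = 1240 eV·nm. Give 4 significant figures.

The Paschen series has lower level n_f = 3; the series limit corresponds to n_i → ∞.
ΔE_max = 13.6 × 4 / 3² = 6.044 eV.
λ_min = 1240 / 6.044 = 205.1 nm.

205.1 nm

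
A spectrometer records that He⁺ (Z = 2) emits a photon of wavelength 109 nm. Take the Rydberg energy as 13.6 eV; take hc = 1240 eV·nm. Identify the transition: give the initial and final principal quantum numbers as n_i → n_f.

n_i = 5, n_f = 2

The photon energy is ΔE = hc/λ = 1240 / 109 = 11.38 eV.
With Z = 2, ΔE = 54.40 × (1/n_f² − 1/n_i²), so 1/n_f² − 1/n_i² = 0.2091.
Trying n_f = 2 gives 1/n_i² = 0.04088, i.e. n_i ≈ 5; this pair matches.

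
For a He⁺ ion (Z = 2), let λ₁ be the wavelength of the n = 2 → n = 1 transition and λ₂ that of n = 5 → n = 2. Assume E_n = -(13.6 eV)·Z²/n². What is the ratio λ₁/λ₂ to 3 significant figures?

0.280

λ ∝ 1/ΔE ∝ 1/(1/n_f² − 1/n_i²), and the Z² and hc factors cancel in the ratio.
λ₁/λ₂ = (1/2² − 1/5²)/(1/1² − 1/2²) = 0.2100/0.7500 = 0.280.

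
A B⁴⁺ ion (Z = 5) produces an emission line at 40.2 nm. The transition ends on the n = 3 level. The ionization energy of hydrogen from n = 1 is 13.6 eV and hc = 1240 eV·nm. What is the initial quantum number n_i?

n_i = 7

The photon energy is ΔE = hc/λ = 1240 / 40.2 = 30.85 eV.
With Z = 5, ΔE = 340.0 × (1/n_f² − 1/n_i²), so 1/n_f² − 1/n_i² = 0.09072.
With n_f = 3: 1/n_i² = 1/9 − 0.09072 = 0.02039, so n_i ≈ 7.00.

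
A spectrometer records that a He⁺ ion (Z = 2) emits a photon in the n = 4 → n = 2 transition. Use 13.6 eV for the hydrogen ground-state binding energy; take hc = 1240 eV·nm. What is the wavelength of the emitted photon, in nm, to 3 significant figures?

For Z = 2 the level energies scale as Z², so the effective Rydberg energy is 13.6 × 4 = 54.40 eV.
ΔE = 54.40 × (1/2² − 1/4²) = 54.40 × 0.1875 = 10.20 eV.
λ = hc/ΔE = 1240 / 10.20 = 122 nm.

122 nm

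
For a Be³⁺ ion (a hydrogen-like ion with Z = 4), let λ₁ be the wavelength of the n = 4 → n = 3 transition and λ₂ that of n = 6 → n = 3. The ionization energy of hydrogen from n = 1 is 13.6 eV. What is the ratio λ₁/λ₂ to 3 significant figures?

1.71

λ ∝ 1/ΔE ∝ 1/(1/n_f² − 1/n_i²), and the Z² and hc factors cancel in the ratio.
λ₁/λ₂ = (1/3² − 1/6²)/(1/3² − 1/4²) = 0.08333/0.04861 = 1.71.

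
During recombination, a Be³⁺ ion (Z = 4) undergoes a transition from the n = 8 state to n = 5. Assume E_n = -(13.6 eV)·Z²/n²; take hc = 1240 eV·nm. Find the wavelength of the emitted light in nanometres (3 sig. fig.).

For Z = 4 the level energies scale as Z², so the effective Rydberg energy is 13.6 × 16 = 217.6 eV.
ΔE = 217.6 × (1/5² − 1/8²) = 217.6 × 0.02438 = 5.304 eV.
λ = hc/ΔE = 1240 / 5.304 = 234 nm.

234 nm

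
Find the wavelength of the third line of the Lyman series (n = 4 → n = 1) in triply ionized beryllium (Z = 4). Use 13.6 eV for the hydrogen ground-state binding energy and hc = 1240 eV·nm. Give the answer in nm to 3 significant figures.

6.08 nm

The Lyman series terminates on n_f = 1; the third line has n_i = 1+3 = 4.
ΔE = 217.6 × (1/1² − 1/4²) = 204.0 eV.
λ = 1240 / 204.0 = 6.08 nm.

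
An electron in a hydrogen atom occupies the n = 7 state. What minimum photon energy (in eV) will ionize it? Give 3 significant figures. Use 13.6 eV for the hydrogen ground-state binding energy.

E_7 = −13.60/49 = −0.278 eV, so ionization (to E = 0) requires 0.278 eV.

0.278 eV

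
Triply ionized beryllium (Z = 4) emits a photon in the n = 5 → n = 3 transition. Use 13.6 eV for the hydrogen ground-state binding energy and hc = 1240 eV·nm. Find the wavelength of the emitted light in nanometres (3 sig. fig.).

For Z = 4 the level energies scale as Z², so the effective Rydberg energy is 13.6 × 16 = 217.6 eV.
ΔE = 217.6 × (1/3² − 1/5²) = 217.6 × 0.07111 = 15.47 eV.
λ = hc/ΔE = 1240 / 15.47 = 80.1 nm.

80.1 nm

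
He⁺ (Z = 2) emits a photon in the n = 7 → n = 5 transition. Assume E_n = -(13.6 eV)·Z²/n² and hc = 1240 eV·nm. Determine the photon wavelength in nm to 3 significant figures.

1160 nm

For Z = 2 the level energies scale as Z², so the effective Rydberg energy is 13.6 × 4 = 54.40 eV.
ΔE = 54.40 × (1/5² − 1/7²) = 54.40 × 0.01959 = 1.066 eV.
λ = hc/ΔE = 1240 / 1.066 = 1160 nm.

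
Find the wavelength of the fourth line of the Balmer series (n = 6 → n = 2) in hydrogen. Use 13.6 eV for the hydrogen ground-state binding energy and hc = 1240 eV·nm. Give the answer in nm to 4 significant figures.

410.3 nm

The Balmer series terminates on n_f = 2; the fourth line has n_i = 2+4 = 6.
ΔE = 13.60 × (1/2² − 1/6²) = 3.022 eV.
λ = 1240 / 3.022 = 410.3 nm.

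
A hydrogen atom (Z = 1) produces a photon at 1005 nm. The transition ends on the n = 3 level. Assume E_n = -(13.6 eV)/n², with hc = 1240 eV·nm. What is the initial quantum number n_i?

The photon energy is ΔE = hc/λ = 1240 / 1005 = 1.234 eV.
With Z = 1, ΔE = 13.60 × (1/n_f² − 1/n_i²), so 1/n_f² − 1/n_i² = 0.09072.
With n_f = 3: 1/n_i² = 1/9 − 0.09072 = 0.02039, so n_i ≈ 7.00.

n_i = 7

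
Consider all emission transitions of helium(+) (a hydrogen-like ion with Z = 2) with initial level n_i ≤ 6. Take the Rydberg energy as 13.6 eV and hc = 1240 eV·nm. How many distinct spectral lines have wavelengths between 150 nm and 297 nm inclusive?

2

Enumerate all n_i → n_f pairs with 1 ≤ n_f < n_i ≤ 6 and compute λ = 1240 / [13.6·4·(1/n_f² − 1/n_i²)].
Lines falling in [150, 297] nm: 3→2 (164.1 nm), 6→3 (273.5 nm).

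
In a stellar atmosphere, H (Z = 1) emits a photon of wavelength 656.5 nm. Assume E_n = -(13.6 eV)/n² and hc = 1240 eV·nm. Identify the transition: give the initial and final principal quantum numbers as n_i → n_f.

The photon energy is ΔE = hc/λ = 1240 / 656.5 = 1.889 eV.
With Z = 1, ΔE = 13.60 × (1/n_f² − 1/n_i²), so 1/n_f² − 1/n_i² = 0.1389.
Trying n_f = 2 gives 1/n_i² = 0.1111, i.e. n_i ≈ 3; this pair matches.

n_i = 3, n_f = 2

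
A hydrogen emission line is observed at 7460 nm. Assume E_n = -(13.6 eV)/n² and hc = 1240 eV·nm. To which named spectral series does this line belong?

Pfund

ΔE = 1240/7460 = 0.1662 eV.
This matches 13.6 × (1/5² − 1/6²), so n_f = 5: the Pfund series.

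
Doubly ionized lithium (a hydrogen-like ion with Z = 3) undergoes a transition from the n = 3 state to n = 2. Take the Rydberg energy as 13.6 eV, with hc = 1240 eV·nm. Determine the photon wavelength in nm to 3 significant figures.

72.9 nm

For Z = 3 the level energies scale as Z², so the effective Rydberg energy is 13.6 × 9 = 122.4 eV.
ΔE = 122.4 × (1/2² − 1/3²) = 122.4 × 0.1389 = 17.00 eV.
λ = hc/ΔE = 1240 / 17.00 = 72.9 nm.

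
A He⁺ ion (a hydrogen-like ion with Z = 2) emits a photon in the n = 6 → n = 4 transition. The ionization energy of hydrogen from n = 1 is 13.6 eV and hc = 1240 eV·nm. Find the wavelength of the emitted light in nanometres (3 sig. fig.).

656 nm

For Z = 2 the level energies scale as Z², so the effective Rydberg energy is 13.6 × 4 = 54.40 eV.
ΔE = 54.40 × (1/4² − 1/6²) = 54.40 × 0.03472 = 1.889 eV.
λ = hc/ΔE = 1240 / 1.889 = 656 nm.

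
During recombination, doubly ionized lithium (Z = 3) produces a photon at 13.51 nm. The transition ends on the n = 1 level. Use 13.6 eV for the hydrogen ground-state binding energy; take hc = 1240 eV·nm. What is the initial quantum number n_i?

The photon energy is ΔE = hc/λ = 1240 / 13.51 = 91.78 eV.
With Z = 3, ΔE = 122.4 × (1/n_f² − 1/n_i²), so 1/n_f² − 1/n_i² = 0.7499.
With n_f = 1: 1/n_i² = 1/1 − 0.7499 = 0.2501, so n_i ≈ 2.00.

n_i = 2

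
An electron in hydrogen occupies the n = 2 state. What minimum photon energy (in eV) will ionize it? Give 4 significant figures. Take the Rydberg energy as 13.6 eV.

E_2 = −13.60/4 = −3.400 eV, so ionization (to E = 0) requires 3.400 eV.

3.400 eV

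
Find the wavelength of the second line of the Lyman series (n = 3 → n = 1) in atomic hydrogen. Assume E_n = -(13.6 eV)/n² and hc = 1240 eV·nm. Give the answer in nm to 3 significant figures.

103 nm

The Lyman series terminates on n_f = 1; the second line has n_i = 1+2 = 3.
ΔE = 13.60 × (1/1² − 1/3²) = 12.09 eV.
λ = 1240 / 12.09 = 103 nm.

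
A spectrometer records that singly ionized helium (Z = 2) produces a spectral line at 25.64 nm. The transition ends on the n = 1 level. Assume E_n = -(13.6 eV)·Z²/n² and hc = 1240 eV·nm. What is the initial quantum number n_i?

The photon energy is ΔE = hc/λ = 1240 / 25.64 = 48.36 eV.
With Z = 2, ΔE = 54.40 × (1/n_f² − 1/n_i²), so 1/n_f² − 1/n_i² = 0.8890.
With n_f = 1: 1/n_i² = 1/1 − 0.8890 = 0.1110, so n_i ≈ 3.00.

n_i = 3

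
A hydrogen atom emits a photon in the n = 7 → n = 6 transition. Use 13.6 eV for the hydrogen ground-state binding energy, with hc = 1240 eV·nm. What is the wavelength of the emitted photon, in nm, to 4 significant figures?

ΔE = 13.60 × (1/6² − 1/7²) = 13.60 × 0.007370 = 0.1002 eV.
λ = hc/ΔE = 1240 / 0.1002 = 12370 nm.

12370 nm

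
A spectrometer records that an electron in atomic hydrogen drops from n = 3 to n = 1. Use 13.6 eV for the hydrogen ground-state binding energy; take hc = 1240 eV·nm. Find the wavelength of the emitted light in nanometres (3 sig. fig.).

103 nm

ΔE = 13.60 × (1/1² − 1/3²) = 13.60 × 0.8889 = 12.09 eV.
λ = hc/ΔE = 1240 / 12.09 = 103 nm.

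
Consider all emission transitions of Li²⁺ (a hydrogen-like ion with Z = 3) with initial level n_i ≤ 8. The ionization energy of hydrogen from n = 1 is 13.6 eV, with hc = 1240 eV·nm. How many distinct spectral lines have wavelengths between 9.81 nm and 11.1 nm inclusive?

Enumerate all n_i → n_f pairs with 1 ≤ n_f < n_i ≤ 8 and compute λ = 1240 / [13.6·9·(1/n_f² − 1/n_i²)].
Lines falling in [9.81, 11.1] nm: 8→1 (10.29 nm), 7→1 (10.34 nm), 6→1 (10.42 nm), 5→1 (10.55 nm), 4→1 (10.81 nm).

5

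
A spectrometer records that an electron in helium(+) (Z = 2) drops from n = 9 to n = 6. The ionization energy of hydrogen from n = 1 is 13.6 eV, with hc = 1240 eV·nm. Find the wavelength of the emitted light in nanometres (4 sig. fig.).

For Z = 2 the level energies scale as Z², so the effective Rydberg energy is 13.6 × 4 = 54.40 eV.
ΔE = 54.40 × (1/6² − 1/9²) = 54.40 × 0.01543 = 0.8395 eV.
λ = hc/ΔE = 1240 / 0.8395 = 1477 nm.

1477 nm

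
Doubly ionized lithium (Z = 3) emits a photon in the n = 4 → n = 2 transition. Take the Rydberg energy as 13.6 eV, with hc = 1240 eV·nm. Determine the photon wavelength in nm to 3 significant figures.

54.0 nm

For Z = 3 the level energies scale as Z², so the effective Rydberg energy is 13.6 × 9 = 122.4 eV.
ΔE = 122.4 × (1/2² − 1/4²) = 122.4 × 0.1875 = 22.95 eV.
λ = hc/ΔE = 1240 / 22.95 = 54.0 nm.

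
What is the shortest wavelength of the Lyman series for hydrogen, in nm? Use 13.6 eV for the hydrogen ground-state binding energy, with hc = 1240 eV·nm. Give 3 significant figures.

91.2 nm

The Lyman series has lower level n_f = 1; the series limit corresponds to n_i → ∞.
ΔE_max = 13.6 × 1 / 1² = 13.60 eV.
λ_min = 1240 / 13.60 = 91.2 nm.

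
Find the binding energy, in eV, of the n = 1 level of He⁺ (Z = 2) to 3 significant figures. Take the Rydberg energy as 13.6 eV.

54.4 eV

E_n = −13.6 Z²/n² = −54.40/n² eV for Z = 2.
E_1 = −54.40/1 = −54.4 eV, so ionization (to E = 0) requires 54.4 eV.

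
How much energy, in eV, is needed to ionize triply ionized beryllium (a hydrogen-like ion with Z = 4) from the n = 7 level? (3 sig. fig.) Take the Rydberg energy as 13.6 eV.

E_n = −13.6 Z²/n² = −217.6/n² eV for Z = 4.
E_7 = −217.6/49 = −4.44 eV, so ionization (to E = 0) requires 4.44 eV.

4.44 eV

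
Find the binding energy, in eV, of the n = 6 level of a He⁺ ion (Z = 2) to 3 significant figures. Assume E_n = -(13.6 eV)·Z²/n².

1.51 eV

E_n = −13.6 Z²/n² = −54.40/n² eV for Z = 2.
E_6 = −54.40/36 = −1.51 eV, so ionization (to E = 0) requires 1.51 eV.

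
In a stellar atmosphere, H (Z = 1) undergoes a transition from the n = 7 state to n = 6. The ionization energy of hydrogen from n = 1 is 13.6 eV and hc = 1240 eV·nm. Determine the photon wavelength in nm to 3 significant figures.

12400 nm

ΔE = 13.60 × (1/6² − 1/7²) = 13.60 × 0.007370 = 0.1002 eV.
λ = hc/ΔE = 1240 / 0.1002 = 12400 nm.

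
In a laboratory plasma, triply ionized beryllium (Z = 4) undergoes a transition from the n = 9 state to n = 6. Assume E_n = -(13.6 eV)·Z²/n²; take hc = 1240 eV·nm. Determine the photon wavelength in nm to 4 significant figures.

369.3 nm

For Z = 4 the level energies scale as Z², so the effective Rydberg energy is 13.6 × 16 = 217.6 eV.
ΔE = 217.6 × (1/6² − 1/9²) = 217.6 × 0.01543 = 3.358 eV.
λ = hc/ΔE = 1240 / 3.358 = 369.3 nm.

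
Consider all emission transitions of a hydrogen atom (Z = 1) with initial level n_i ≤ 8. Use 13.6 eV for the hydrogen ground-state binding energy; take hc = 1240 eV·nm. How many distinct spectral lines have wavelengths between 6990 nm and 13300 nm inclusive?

Enumerate all n_i → n_f pairs with 1 ≤ n_f < n_i ≤ 8 and compute λ = 1240 / [13.6·1·(1/n_f² − 1/n_i²)].
Lines falling in [6990, 13300] nm: 6→5 (7460 nm), 8→6 (7503 nm), 7→6 (12370 nm).

3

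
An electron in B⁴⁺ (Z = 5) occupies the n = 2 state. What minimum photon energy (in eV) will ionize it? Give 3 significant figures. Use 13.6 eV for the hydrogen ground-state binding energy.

E_n = −13.6 Z²/n² = −340.0/n² eV for Z = 5.
E_2 = −340.0/4 = −85.0 eV, so ionization (to E = 0) requires 85.0 eV.

85.0 eV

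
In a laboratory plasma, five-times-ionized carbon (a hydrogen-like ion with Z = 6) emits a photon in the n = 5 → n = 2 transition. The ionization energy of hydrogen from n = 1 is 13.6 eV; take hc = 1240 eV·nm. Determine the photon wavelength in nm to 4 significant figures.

12.06 nm

For Z = 6 the level energies scale as Z², so the effective Rydberg energy is 13.6 × 36 = 489.6 eV.
ΔE = 489.6 × (1/2² − 1/5²) = 489.6 × 0.2100 = 102.8 eV.
λ = hc/ΔE = 1240 / 102.8 = 12.06 nm.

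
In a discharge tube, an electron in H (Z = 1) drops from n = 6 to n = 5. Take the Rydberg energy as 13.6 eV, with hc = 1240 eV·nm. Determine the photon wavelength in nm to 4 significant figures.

ΔE = 13.60 × (1/5² − 1/6²) = 13.60 × 0.01222 = 0.1662 eV.
λ = hc/ΔE = 1240 / 0.1662 = 7460 nm.

7460 nm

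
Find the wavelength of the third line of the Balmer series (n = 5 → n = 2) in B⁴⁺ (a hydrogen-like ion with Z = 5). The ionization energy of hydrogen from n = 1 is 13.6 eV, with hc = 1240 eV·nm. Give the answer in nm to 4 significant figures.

17.37 nm

The Balmer series terminates on n_f = 2; the third line has n_i = 2+3 = 5.
ΔE = 340.0 × (1/2² − 1/5²) = 71.40 eV.
λ = 1240 / 71.40 = 17.37 nm.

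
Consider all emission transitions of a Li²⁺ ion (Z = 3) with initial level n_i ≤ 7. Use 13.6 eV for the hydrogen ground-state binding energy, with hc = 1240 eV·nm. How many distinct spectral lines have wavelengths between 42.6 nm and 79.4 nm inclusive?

5

Enumerate all n_i → n_f pairs with 1 ≤ n_f < n_i ≤ 7 and compute λ = 1240 / [13.6·9·(1/n_f² − 1/n_i²)].
Lines falling in [42.6, 79.4] nm: 7→2 (44.12 nm), 6→2 (45.59 nm), 5→2 (48.24 nm), 4→2 (54.03 nm), 3→2 (72.94 nm).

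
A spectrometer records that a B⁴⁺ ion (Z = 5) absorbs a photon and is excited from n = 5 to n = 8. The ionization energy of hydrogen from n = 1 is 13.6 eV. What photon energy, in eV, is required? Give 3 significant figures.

The Bohr energies scale as Z², so for Z = 5: E_n = −340.0/n² eV.
E_8 = −340.0/64 = −5.313 eV and E_5 = −340.0/25 = −13.60 eV.
The photon energy is |E_8 − E_5| = 8.29 eV.

8.29 eV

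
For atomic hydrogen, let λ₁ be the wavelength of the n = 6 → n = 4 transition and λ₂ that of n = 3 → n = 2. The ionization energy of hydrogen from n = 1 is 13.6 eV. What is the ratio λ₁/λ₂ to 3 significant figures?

λ ∝ 1/ΔE ∝ 1/(1/n_f² − 1/n_i²), and the Z² and hc factors cancel in the ratio.
λ₁/λ₂ = (1/2² − 1/3²)/(1/4² − 1/6²) = 0.1389/0.03472 = 4.00.

4.00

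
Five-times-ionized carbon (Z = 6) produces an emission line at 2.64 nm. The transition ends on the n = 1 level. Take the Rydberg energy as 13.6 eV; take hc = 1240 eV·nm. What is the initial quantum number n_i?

The photon energy is ΔE = hc/λ = 1240 / 2.64 = 469.7 eV.
With Z = 6, ΔE = 489.6 × (1/n_f² − 1/n_i²), so 1/n_f² − 1/n_i² = 0.9593.
With n_f = 1: 1/n_i² = 1/1 − 0.9593 = 0.04065, so n_i ≈ 4.96.

n_i = 5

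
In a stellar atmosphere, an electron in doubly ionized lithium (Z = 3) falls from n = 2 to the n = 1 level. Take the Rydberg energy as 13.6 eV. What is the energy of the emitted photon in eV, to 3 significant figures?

The Bohr energies scale as Z², so for Z = 3: E_n = −122.4/n² eV.
E_2 = −122.4/4 = −30.60 eV and E_1 = −122.4/1 = −122.4 eV.
The photon energy is |E_2 − E_1| = 91.8 eV.

91.8 eV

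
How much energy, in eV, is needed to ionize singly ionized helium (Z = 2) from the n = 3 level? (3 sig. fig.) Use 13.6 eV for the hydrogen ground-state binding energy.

6.04 eV

E_n = −13.6 Z²/n² = −54.40/n² eV for Z = 2.
E_3 = −54.40/9 = −6.04 eV, so ionization (to E = 0) requires 6.04 eV.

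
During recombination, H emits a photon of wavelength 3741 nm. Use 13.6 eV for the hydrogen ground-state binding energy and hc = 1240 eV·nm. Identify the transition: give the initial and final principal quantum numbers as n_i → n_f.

The photon energy is ΔE = hc/λ = 1240 / 3741 = 0.3315 eV.
With Z = 1, ΔE = 13.60 × (1/n_f² − 1/n_i²), so 1/n_f² − 1/n_i² = 0.02437.
Trying n_f = 5 gives 1/n_i² = 0.01563, i.e. n_i ≈ 8; this pair matches.

n_i = 8, n_f = 5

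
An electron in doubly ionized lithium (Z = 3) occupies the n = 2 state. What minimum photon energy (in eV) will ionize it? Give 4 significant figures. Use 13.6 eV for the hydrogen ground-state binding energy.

E_n = −13.6 Z²/n² = −122.4/n² eV for Z = 3.
E_2 = −122.4/4 = −30.60 eV, so ionization (to E = 0) requires 30.60 eV.

30.60 eV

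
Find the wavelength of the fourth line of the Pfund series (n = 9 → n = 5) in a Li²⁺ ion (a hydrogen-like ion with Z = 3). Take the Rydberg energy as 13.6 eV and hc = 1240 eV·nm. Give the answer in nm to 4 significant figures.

The Pfund series terminates on n_f = 5; the fourth line has n_i = 5+4 = 9.
ΔE = 122.4 × (1/5² − 1/9²) = 3.385 eV.
λ = 1240 / 3.385 = 366.3 nm.

366.3 nm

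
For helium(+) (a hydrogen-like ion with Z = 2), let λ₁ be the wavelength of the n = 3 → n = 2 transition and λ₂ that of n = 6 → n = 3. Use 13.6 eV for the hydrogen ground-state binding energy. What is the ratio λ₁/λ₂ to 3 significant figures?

0.600

λ ∝ 1/ΔE ∝ 1/(1/n_f² − 1/n_i²), and the Z² and hc factors cancel in the ratio.
λ₁/λ₂ = (1/3² − 1/6²)/(1/2² − 1/3²) = 0.08333/0.1389 = 0.600.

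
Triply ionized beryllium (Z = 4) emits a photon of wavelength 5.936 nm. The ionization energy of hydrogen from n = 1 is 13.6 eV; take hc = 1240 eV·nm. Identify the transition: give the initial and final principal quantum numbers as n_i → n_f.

The photon energy is ΔE = hc/λ = 1240 / 5.936 = 208.9 eV.
With Z = 4, ΔE = 217.6 × (1/n_f² − 1/n_i²), so 1/n_f² − 1/n_i² = 0.9600.
Trying n_f = 1 gives 1/n_i² = 0.04001, i.e. n_i ≈ 5; this pair matches.

n_i = 5, n_f = 1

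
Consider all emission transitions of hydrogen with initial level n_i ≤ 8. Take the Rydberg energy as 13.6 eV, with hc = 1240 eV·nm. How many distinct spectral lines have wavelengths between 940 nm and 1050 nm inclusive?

Enumerate all n_i → n_f pairs with 1 ≤ n_f < n_i ≤ 8 and compute λ = 1240 / [13.6·1·(1/n_f² − 1/n_i²)].
Lines falling in [940, 1050] nm: 8→3 (954.9 nm), 7→3 (1005 nm).

2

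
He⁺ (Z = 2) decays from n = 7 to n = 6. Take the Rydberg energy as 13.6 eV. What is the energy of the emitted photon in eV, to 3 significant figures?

0.401 eV

The Bohr energies scale as Z², so for Z = 2: E_n = −54.40/n² eV.
E_7 = −54.40/49 = −1.110 eV and E_6 = −54.40/36 = −1.511 eV.
The photon energy is |E_7 − E_6| = 0.401 eV.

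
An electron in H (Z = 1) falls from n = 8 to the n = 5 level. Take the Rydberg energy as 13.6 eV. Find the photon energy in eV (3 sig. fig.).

E_8 = −13.60/64 = −0.2125 eV and E_5 = −13.60/25 = −0.5440 eV.
The photon energy is |E_8 − E_5| = 0.332 eV.

0.332 eV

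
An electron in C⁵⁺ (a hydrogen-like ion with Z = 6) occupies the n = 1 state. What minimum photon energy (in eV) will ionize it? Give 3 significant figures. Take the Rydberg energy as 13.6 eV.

490 eV

E_n = −13.6 Z²/n² = −489.6/n² eV for Z = 6.
E_1 = −489.6/1 = −490 eV, so ionization (to E = 0) requires 490 eV.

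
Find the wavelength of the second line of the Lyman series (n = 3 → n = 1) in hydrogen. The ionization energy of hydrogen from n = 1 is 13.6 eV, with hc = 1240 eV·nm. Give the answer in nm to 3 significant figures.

103 nm

The Lyman series terminates on n_f = 1; the second line has n_i = 1+2 = 3.
ΔE = 13.60 × (1/1² − 1/3²) = 12.09 eV.
λ = 1240 / 12.09 = 103 nm.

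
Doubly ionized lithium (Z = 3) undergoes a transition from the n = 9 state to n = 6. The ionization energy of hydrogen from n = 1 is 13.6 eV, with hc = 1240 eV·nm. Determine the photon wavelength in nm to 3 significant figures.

656 nm

For Z = 3 the level energies scale as Z², so the effective Rydberg energy is 13.6 × 9 = 122.4 eV.
ΔE = 122.4 × (1/6² − 1/9²) = 122.4 × 0.01543 = 1.889 eV.
λ = hc/ΔE = 1240 / 1.889 = 656 nm.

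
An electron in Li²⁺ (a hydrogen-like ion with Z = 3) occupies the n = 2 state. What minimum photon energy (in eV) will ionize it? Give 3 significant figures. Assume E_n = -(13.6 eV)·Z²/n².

E_n = −13.6 Z²/n² = −122.4/n² eV for Z = 3.
E_2 = −122.4/4 = −30.6 eV, so ionization (to E = 0) requires 30.6 eV.

30.6 eV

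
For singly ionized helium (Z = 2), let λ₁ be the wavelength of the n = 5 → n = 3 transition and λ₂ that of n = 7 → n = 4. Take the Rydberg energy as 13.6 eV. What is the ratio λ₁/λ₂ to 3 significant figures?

0.592

λ ∝ 1/ΔE ∝ 1/(1/n_f² − 1/n_i²), and the Z² and hc factors cancel in the ratio.
λ₁/λ₂ = (1/4² − 1/7²)/(1/3² − 1/5²) = 0.04209/0.07111 = 0.592.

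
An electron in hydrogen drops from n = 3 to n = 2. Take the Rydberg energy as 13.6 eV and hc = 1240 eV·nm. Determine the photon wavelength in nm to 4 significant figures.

656.5 nm

ΔE = 13.60 × (1/2² − 1/3²) = 13.60 × 0.1389 = 1.889 eV.
λ = hc/ΔE = 1240 / 1.889 = 656.5 nm.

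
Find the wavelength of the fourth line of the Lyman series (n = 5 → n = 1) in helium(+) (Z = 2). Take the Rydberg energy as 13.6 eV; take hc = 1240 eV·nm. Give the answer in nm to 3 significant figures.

The Lyman series terminates on n_f = 1; the fourth line has n_i = 1+4 = 5.
ΔE = 54.40 × (1/1² − 1/5²) = 52.22 eV.
λ = 1240 / 52.22 = 23.7 nm.

23.7 nm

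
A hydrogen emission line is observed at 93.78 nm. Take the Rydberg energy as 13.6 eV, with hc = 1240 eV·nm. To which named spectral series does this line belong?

Lyman

ΔE = 1240/93.78 = 13.22 eV.
This matches 13.6 × (1/1² − 1/6²), so n_f = 1: the Lyman series.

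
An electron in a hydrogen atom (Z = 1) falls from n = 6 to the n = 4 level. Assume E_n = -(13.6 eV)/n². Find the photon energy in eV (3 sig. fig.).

0.472 eV

E_6 = −13.60/36 = −0.3778 eV and E_4 = −13.60/16 = −0.8500 eV.
The photon energy is |E_6 − E_4| = 0.472 eV.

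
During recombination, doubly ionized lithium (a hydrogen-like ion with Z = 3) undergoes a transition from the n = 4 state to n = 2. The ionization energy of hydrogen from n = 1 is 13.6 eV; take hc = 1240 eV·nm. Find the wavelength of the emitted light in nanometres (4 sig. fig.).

54.03 nm

For Z = 3 the level energies scale as Z², so the effective Rydberg energy is 13.6 × 9 = 122.4 eV.
ΔE = 122.4 × (1/2² − 1/4²) = 122.4 × 0.1875 = 22.95 eV.
λ = hc/ΔE = 1240 / 22.95 = 54.03 nm.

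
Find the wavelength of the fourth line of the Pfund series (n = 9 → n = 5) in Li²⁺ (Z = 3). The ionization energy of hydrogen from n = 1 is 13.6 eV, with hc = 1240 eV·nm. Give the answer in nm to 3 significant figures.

The Pfund series terminates on n_f = 5; the fourth line has n_i = 5+4 = 9.
ΔE = 122.4 × (1/5² − 1/9²) = 3.385 eV.
λ = 1240 / 3.385 = 366 nm.

366 nm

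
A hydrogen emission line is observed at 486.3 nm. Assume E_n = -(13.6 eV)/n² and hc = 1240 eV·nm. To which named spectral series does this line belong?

Balmer

ΔE = 1240/486.3 = 2.550 eV.
This matches 13.6 × (1/2² − 1/4²), so n_f = 2: the Balmer series.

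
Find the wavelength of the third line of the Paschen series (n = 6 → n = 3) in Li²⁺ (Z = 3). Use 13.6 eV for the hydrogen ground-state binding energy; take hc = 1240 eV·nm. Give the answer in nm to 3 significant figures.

The Paschen series terminates on n_f = 3; the third line has n_i = 3+3 = 6.
ΔE = 122.4 × (1/3² − 1/6²) = 10.20 eV.
λ = 1240 / 10.20 = 122 nm.

122 nm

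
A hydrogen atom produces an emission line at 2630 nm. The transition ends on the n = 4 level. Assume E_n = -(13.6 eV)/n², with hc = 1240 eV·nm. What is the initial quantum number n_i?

n_i = 6

The photon energy is ΔE = hc/λ = 1240 / 2630 = 0.4715 eV.
With Z = 1, ΔE = 13.60 × (1/n_f² − 1/n_i²), so 1/n_f² − 1/n_i² = 0.03467.
With n_f = 4: 1/n_i² = 1/16 − 0.03467 = 0.02783, so n_i ≈ 5.99.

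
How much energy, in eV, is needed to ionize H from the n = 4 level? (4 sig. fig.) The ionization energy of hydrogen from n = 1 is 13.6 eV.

E_4 = −13.60/16 = −0.8500 eV, so ionization (to E = 0) requires 0.8500 eV.

0.8500 eV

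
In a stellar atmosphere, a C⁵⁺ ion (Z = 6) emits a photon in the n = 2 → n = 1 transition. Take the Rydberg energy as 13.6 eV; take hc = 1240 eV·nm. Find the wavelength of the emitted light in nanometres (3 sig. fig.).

For Z = 6 the level energies scale as Z², so the effective Rydberg energy is 13.6 × 36 = 489.6 eV.
ΔE = 489.6 × (1/1² − 1/2²) = 489.6 × 0.7500 = 367.2 eV.
λ = hc/ΔE = 1240 / 367.2 = 3.38 nm.

3.38 nm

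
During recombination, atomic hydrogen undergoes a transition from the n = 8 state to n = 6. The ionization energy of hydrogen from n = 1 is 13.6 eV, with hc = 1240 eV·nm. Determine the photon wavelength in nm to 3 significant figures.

7500 nm

ΔE = 13.60 × (1/6² − 1/8²) = 13.60 × 0.01215 = 0.1653 eV.
λ = hc/ΔE = 1240 / 0.1653 = 7500 nm.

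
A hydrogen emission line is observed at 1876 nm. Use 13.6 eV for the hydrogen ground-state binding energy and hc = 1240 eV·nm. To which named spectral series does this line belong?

ΔE = 1240/1876 = 0.6610 eV.
This matches 13.6 × (1/3² − 1/4²), so n_f = 3: the Paschen series.

Paschen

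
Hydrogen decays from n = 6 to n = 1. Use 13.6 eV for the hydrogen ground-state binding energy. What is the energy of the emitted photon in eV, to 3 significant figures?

13.2 eV

E_6 = −13.60/36 = −0.3778 eV and E_1 = −13.60/1 = −13.60 eV.
The photon energy is |E_6 − E_1| = 13.2 eV.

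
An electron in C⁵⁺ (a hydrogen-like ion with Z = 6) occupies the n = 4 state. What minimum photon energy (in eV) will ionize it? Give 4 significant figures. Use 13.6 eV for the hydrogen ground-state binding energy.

30.60 eV

E_n = −13.6 Z²/n² = −489.6/n² eV for Z = 6.
E_4 = −489.6/16 = −30.60 eV, so ionization (to E = 0) requires 30.60 eV.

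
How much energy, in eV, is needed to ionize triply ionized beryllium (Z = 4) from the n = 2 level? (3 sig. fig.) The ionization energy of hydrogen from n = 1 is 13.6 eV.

E_n = −13.6 Z²/n² = −217.6/n² eV for Z = 4.
E_2 = −217.6/4 = −54.4 eV, so ionization (to E = 0) requires 54.4 eV.

54.4 eV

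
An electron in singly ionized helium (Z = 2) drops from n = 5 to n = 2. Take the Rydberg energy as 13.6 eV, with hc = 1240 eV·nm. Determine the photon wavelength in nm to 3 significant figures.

For Z = 2 the level energies scale as Z², so the effective Rydberg energy is 13.6 × 4 = 54.40 eV.
ΔE = 54.40 × (1/2² − 1/5²) = 54.40 × 0.2100 = 11.42 eV.
λ = hc/ΔE = 1240 / 11.42 = 109 nm.

109 nm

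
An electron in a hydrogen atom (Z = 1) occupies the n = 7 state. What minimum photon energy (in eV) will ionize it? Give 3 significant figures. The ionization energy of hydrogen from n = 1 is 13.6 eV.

0.278 eV

E_7 = −13.60/49 = −0.278 eV, so ionization (to E = 0) requires 0.278 eV.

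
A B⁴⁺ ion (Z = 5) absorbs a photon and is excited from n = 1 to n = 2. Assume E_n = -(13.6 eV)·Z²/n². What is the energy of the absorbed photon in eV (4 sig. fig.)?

The Bohr energies scale as Z², so for Z = 5: E_n = −340.0/n² eV.
E_2 = −340.0/4 = −85.00 eV and E_1 = −340.0/1 = −340.0 eV.
The photon energy is |E_2 − E_1| = 255.0 eV.

255.0 eV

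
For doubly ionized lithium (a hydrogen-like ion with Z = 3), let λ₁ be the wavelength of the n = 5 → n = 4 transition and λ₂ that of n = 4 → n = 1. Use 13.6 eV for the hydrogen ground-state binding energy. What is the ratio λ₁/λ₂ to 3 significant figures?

λ ∝ 1/ΔE ∝ 1/(1/n_f² − 1/n_i²), and the Z² and hc factors cancel in the ratio.
λ₁/λ₂ = (1/1² − 1/4²)/(1/4² − 1/5²) = 0.9375/0.02250 = 41.7.

41.7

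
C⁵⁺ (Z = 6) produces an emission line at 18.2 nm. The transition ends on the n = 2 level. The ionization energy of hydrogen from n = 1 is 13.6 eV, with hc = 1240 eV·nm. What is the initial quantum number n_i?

The photon energy is ΔE = hc/λ = 1240 / 18.2 = 68.13 eV.
With Z = 6, ΔE = 489.6 × (1/n_f² − 1/n_i²), so 1/n_f² − 1/n_i² = 0.1392.
With n_f = 2: 1/n_i² = 1/4 − 0.1392 = 0.1108, so n_i ≈ 3.00.

n_i = 3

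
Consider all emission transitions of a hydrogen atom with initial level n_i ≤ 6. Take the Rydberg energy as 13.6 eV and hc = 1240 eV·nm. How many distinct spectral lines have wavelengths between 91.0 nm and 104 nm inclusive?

4

Enumerate all n_i → n_f pairs with 1 ≤ n_f < n_i ≤ 6 and compute λ = 1240 / [13.6·1·(1/n_f² − 1/n_i²)].
Lines falling in [91.0, 104] nm: 6→1 (93.78 nm), 5→1 (94.98 nm), 4→1 (97.25 nm), 3→1 (102.6 nm).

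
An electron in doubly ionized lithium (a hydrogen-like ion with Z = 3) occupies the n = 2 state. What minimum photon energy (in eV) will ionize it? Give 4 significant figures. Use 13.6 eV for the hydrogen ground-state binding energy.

30.60 eV

E_n = −13.6 Z²/n² = −122.4/n² eV for Z = 3.
E_2 = −122.4/4 = −30.60 eV, so ionization (to E = 0) requires 30.60 eV.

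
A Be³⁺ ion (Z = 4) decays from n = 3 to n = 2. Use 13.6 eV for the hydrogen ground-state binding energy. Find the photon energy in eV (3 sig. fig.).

30.2 eV

The Bohr energies scale as Z², so for Z = 4: E_n = −217.6/n² eV.
E_3 = −217.6/9 = −24.18 eV and E_2 = −217.6/4 = −54.40 eV.
The photon energy is |E_3 − E_2| = 30.2 eV.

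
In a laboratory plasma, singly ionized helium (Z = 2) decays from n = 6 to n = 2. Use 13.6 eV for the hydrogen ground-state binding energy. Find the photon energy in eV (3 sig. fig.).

12.1 eV

The Bohr energies scale as Z², so for Z = 2: E_n = −54.40/n² eV.
E_6 = −54.40/36 = −1.511 eV and E_2 = −54.40/4 = −13.60 eV.
The photon energy is |E_6 − E_2| = 12.1 eV.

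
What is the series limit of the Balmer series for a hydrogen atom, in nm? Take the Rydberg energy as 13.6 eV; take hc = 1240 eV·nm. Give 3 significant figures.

365 nm

The Balmer series has lower level n_f = 2; the series limit corresponds to n_i → ∞.
ΔE_max = 13.6 × 1 / 2² = 3.400 eV.
λ_min = 1240 / 3.400 = 365 nm.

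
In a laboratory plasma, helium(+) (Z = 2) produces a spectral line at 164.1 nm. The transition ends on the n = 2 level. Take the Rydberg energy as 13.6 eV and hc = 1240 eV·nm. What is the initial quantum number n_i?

The photon energy is ΔE = hc/λ = 1240 / 164.1 = 7.556 eV.
With Z = 2, ΔE = 54.40 × (1/n_f² − 1/n_i²), so 1/n_f² − 1/n_i² = 0.1389.
With n_f = 2: 1/n_i² = 1/4 − 0.1389 = 0.1111, so n_i ≈ 3.00.

n_i = 3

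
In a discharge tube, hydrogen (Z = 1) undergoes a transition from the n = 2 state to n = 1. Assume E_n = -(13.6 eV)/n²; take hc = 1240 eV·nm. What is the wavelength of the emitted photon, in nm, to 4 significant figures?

121.6 nm

ΔE = 13.60 × (1/1² − 1/2²) = 13.60 × 0.7500 = 10.20 eV.
λ = hc/ΔE = 1240 / 10.20 = 121.6 nm.
This line belongs to the Lyman series.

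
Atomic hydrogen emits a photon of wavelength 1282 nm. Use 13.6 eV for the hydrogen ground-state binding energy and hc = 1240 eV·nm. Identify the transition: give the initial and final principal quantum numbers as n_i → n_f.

The photon energy is ΔE = hc/λ = 1240 / 1282 = 0.9672 eV.
With Z = 1, ΔE = 13.60 × (1/n_f² − 1/n_i²), so 1/n_f² − 1/n_i² = 0.07112.
Trying n_f = 3 gives 1/n_i² = 0.03999, i.e. n_i ≈ 5; this pair matches.

n_i = 5, n_f = 3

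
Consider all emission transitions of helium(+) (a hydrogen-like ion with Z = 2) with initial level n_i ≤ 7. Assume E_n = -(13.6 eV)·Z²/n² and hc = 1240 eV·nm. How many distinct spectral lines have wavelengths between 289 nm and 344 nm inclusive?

Enumerate all n_i → n_f pairs with 1 ≤ n_f < n_i ≤ 7 and compute λ = 1240 / [13.6·4·(1/n_f² − 1/n_i²)].
Lines falling in [289, 344] nm: 5→3 (320.5 nm).

1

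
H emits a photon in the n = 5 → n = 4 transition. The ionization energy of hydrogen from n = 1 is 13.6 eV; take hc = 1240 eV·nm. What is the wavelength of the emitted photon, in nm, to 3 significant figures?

ΔE = 13.60 × (1/4² − 1/5²) = 13.60 × 0.02250 = 0.3060 eV.
λ = hc/ΔE = 1240 / 0.3060 = 4050 nm.

4050 nm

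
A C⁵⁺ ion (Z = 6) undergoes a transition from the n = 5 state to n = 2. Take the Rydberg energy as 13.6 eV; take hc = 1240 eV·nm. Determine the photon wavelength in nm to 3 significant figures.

12.1 nm

For Z = 6 the level energies scale as Z², so the effective Rydberg energy is 13.6 × 36 = 489.6 eV.
ΔE = 489.6 × (1/2² − 1/5²) = 489.6 × 0.2100 = 102.8 eV.
λ = hc/ΔE = 1240 / 102.8 = 12.1 nm.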